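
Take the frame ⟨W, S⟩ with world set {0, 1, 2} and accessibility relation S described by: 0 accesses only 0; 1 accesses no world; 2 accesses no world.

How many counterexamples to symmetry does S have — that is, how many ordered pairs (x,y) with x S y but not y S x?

S is symmetric; there are no such tuples.

0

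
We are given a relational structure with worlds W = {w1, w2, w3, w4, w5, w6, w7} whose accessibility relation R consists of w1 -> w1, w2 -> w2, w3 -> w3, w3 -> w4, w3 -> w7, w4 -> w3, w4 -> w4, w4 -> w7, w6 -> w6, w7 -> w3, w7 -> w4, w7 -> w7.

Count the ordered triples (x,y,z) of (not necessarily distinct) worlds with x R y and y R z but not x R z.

R is transitive; there are no such tuples.

0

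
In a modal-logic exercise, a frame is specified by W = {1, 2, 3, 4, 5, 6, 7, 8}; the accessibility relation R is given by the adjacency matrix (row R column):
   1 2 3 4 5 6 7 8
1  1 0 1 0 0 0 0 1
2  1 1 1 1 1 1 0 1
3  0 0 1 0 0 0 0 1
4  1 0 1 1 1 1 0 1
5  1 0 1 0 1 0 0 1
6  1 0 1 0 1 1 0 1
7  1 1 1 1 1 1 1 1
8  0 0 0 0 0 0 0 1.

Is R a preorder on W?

Yes

Reflexive: yes — every world is R-related to itself.
Transitive: yes — every two-step R-path is closed by a direct edge.
So R is a preorder.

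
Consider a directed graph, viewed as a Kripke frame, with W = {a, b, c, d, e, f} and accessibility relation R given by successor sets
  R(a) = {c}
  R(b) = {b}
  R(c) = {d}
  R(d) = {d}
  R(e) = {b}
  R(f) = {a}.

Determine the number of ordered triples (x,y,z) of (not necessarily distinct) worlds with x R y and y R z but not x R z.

Enumerating: (a,c,d), (f,a,c).

2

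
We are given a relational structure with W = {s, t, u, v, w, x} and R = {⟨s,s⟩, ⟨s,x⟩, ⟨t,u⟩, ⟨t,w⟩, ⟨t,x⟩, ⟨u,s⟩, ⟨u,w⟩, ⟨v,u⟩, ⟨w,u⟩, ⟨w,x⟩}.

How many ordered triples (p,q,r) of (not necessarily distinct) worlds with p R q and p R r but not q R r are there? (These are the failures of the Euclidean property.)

Enumerating: (s,x,s), (s,x,x), (t,u,u), (t,u,x), (t,w,w), (t,x,u), (t,x,w), (t,x,x), (u,s,w), (u,w,s), (u,w,w), (v,u,u), (w,u,u), (w,u,x), (w,x,u), (w,x,x).

16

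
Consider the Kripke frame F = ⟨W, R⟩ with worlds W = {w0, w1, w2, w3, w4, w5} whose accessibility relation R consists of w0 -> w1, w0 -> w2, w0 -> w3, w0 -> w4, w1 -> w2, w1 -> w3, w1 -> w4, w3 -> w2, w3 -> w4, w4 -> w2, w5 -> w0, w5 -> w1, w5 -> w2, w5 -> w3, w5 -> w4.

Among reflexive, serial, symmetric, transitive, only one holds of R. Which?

transitive

Reflexive: no — w0 is not related to itself.
Serial: no — w2 has no R-successor.
Symmetric: no — w0 R w1 but not w1 R w0.
Transitive: yes — every two-step R-path is closed by a direct edge.
Only transitive holds.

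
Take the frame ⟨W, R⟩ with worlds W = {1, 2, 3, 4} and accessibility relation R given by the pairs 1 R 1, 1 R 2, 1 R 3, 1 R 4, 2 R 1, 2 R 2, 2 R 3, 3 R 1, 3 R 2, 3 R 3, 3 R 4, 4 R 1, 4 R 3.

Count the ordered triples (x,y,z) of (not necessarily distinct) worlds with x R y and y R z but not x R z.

6

Enumerating: (2,1,4), (2,3,4), (4,1,2), (4,1,4), (4,3,2), (4,3,4).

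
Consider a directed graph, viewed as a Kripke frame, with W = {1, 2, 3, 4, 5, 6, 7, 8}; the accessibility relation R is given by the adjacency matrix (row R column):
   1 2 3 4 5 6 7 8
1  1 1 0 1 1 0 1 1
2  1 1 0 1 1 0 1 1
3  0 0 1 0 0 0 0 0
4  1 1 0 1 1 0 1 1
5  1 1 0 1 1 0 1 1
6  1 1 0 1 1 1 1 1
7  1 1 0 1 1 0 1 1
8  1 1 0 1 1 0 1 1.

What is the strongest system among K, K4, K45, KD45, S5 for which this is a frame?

Transitive (axiom 4): yes — every two-step R-path is closed by a direct edge.
Euclidean (axiom 5): no — 6 R 1 and 6 R 6, but not 1 R 6.
Serial (axiom D): yes — every world has a successor (e.g. 1 R 1).
Reflexive (axiom T): yes — every world is R-related to itself.
So F validates K, K4; K45 would additionally require R to be Euclidean. The strongest is K4.

K4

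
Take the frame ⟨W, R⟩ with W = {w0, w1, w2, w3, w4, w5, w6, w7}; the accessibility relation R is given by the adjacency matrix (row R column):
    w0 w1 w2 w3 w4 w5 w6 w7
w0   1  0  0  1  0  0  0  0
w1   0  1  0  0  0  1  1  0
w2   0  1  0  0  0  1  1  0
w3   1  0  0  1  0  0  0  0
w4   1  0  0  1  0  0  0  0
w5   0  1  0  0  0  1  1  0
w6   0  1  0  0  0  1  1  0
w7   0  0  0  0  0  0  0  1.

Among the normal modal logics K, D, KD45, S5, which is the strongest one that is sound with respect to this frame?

KD45

Serial (axiom D): yes — every world has a successor (e.g. w0 R w0).
Euclidean (axiom 5): yes — any two successors of a common world are R-related.
Transitive (axiom 4): yes — every two-step R-path is closed by a direct edge.
Reflexive (axiom T): no — w2 is not related to itself.
So F validates K, D, KD45; S5 would additionally require R to be reflexive. The strongest is KD45.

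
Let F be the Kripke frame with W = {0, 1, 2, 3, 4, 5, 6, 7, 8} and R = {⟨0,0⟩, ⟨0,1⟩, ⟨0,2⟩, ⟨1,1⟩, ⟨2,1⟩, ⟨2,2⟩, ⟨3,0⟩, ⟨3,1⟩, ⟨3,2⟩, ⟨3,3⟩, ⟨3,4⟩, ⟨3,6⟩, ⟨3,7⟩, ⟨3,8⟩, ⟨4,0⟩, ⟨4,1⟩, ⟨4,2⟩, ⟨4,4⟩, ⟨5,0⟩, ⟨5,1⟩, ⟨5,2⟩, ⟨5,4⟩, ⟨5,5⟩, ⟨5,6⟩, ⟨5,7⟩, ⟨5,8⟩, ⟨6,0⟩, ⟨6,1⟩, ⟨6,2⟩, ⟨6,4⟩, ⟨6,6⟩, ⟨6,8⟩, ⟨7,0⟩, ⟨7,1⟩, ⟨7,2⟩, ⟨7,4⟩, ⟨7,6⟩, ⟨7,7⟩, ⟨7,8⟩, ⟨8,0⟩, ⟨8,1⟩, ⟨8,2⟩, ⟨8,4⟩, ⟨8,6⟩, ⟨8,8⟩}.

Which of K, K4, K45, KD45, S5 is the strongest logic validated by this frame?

Transitive (axiom 4): yes — every two-step R-path is closed by a direct edge.
Euclidean (axiom 5): no — 0 R 1 and 0 R 2, but not 1 R 2.
Serial (axiom D): yes — every world has a successor (e.g. 0 R 0).
Reflexive (axiom T): yes — every world is R-related to itself.
So F validates K, K4; K45 would additionally require R to be Euclidean. The strongest is K4.

K4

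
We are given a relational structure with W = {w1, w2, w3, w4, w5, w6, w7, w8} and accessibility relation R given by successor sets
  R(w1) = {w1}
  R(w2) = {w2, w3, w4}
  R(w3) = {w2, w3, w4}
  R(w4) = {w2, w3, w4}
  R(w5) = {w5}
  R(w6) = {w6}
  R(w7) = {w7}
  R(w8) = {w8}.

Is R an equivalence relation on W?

Reflexive: yes — every world is R-related to itself.
Symmetric: yes — every pair in R has its reverse in R.
Transitive: yes — every two-step R-path is closed by a direct edge.
So R is an equivalence relation.

Yes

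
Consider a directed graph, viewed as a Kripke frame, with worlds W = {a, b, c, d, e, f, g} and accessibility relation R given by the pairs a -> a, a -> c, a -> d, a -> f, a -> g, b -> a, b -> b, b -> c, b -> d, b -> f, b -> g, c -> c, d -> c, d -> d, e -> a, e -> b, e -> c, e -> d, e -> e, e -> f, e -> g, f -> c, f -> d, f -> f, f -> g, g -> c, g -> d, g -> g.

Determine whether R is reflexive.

Reflexive: yes — every world is R-related to itself.

Yes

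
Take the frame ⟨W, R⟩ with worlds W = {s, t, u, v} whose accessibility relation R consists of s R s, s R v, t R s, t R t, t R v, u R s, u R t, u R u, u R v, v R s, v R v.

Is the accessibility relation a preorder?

Reflexive: yes — every world is R-related to itself.
Transitive: yes — every two-step R-path is closed by a direct edge.
So R is a preorder.

Yes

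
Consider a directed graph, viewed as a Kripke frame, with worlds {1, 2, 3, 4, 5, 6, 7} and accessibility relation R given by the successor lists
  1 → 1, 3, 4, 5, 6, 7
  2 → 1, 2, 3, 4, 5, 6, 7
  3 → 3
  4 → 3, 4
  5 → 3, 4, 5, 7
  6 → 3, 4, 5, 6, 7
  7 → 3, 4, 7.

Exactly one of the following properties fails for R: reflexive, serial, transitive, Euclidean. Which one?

Euclidean

Reflexive: yes — every world is R-related to itself.
Serial: yes — every world has a successor (e.g. 1 R 1).
Transitive: yes — every two-step R-path is closed by a direct edge.
Euclidean: no — 1 R 3 and 1 R 4, but not 3 R 4.
Only Euclidean fails.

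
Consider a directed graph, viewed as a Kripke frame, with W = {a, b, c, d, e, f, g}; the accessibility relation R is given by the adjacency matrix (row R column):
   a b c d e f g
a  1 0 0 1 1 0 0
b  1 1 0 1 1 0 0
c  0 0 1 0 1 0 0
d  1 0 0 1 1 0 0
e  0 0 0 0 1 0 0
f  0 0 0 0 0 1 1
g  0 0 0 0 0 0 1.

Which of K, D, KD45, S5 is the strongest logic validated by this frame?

D

Serial (axiom D): yes — every world has a successor (e.g. a R a).
Euclidean (axiom 5): no — a R e and a R d, but not e R d.
Transitive (axiom 4): yes — every two-step R-path is closed by a direct edge.
Reflexive (axiom T): yes — every world is R-related to itself.
So F validates K, D; KD45 would additionally require R to be Euclidean. The strongest is D.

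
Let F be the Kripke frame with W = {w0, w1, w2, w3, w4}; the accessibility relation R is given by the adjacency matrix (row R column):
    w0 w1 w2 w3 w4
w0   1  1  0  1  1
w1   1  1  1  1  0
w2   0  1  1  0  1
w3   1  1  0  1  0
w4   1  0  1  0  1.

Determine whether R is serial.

Yes

Serial: yes — every world has a successor (e.g. w0 R w0).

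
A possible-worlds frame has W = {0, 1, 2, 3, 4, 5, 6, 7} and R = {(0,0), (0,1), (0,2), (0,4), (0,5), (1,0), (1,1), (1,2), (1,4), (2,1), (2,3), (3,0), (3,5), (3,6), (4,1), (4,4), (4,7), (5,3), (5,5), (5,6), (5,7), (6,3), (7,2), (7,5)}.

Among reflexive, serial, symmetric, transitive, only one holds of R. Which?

serial

Reflexive: no — 2 is not related to itself.
Serial: yes — every world has a successor (e.g. 0 R 0).
Symmetric: no — 0 R 2 but not 2 R 0.
Transitive: no — 0 R 2 and 2 R 3, but not 0 R 3.
Only serial holds.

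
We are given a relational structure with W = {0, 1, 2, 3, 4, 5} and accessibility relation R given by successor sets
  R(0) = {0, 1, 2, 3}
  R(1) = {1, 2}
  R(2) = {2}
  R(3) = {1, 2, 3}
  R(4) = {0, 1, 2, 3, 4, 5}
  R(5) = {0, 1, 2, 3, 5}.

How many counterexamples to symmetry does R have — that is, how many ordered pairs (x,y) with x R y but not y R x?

Enumerating: (0,1), (0,2), (0,3), (1,2), (3,1), (3,2), (4,0), (4,1), (4,2), (4,3), (4,5), (5,0), (5,1), (5,2), (5,3).

15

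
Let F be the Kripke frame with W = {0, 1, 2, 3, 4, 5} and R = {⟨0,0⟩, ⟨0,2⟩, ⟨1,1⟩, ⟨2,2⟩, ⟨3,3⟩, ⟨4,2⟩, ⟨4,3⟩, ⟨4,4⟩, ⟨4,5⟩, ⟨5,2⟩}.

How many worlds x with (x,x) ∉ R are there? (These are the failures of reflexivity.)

1

Enumerating: 5.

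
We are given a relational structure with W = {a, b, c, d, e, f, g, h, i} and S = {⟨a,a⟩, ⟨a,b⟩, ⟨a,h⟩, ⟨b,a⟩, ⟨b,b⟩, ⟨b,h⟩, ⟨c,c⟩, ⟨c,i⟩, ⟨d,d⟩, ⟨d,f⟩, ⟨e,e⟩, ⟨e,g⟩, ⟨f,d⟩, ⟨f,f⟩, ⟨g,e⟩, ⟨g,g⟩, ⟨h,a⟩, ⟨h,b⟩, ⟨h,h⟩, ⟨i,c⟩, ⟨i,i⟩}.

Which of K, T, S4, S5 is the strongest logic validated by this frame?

S5

Reflexive (axiom T): yes — every world is S-related to itself.
Transitive (axiom 4): yes — every two-step S-path is closed by a direct edge.
Euclidean (axiom 5): yes — any two successors of a common world are S-related.
So F validates K, T, S4, S5. The strongest is S5.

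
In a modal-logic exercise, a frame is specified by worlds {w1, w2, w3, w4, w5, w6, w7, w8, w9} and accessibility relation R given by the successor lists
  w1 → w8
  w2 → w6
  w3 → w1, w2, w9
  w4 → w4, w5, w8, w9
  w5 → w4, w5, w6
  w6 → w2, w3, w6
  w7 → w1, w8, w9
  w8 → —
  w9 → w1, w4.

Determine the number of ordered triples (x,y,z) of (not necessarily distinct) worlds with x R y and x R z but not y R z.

35

Enumerating: (w1,w8,w8), (w3,w1,w1), (w3,w1,w2), (w3,w1,w9), (w3,w2,w1), (w3,w2,w2), (w3,w2,w9), (w3,w9,w2), (w3,w9,w9), (w4,w5,w8), (w4,w5,w9), (w4,w8,w4), … and 23 more.
Total: 35.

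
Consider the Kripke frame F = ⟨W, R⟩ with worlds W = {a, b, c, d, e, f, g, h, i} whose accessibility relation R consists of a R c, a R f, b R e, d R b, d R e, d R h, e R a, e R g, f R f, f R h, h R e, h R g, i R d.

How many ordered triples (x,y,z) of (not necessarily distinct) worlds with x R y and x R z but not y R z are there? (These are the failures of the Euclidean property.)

21

Enumerating: (a,c,c), (a,c,f), (a,f,c), (b,e,e), (d,b,b), (d,b,h), (d,e,b), (d,e,e), (d,e,h), (d,h,b), (d,h,h), (e,a,a), … and 9 more.
Total: 21.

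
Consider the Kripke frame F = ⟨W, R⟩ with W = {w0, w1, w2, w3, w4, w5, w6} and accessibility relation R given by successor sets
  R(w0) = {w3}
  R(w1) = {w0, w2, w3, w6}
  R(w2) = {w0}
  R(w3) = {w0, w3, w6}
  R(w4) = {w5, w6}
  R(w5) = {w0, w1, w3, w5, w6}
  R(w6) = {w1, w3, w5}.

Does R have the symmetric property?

Symmetric: no — w1 R w0 but not w0 R w1.

No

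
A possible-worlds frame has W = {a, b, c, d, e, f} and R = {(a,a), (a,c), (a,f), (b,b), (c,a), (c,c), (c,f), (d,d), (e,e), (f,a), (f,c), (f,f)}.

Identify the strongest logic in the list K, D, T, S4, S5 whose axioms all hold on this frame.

S5

Serial (axiom D): yes — every world has a successor (e.g. a R a).
Reflexive (axiom T): yes — every world is R-related to itself.
Transitive (axiom 4): yes — every two-step R-path is closed by a direct edge.
Euclidean (axiom 5): yes — any two successors of a common world are R-related.
So F validates K, D, T, S4, S5. The strongest is S5.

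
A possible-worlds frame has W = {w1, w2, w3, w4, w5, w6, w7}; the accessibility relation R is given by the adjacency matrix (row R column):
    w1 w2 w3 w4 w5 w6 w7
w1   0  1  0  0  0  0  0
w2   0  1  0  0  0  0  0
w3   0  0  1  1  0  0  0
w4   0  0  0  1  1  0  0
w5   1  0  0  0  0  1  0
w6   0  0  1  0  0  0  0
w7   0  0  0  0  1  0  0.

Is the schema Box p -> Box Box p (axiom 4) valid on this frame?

No

Axiom 4 corresponds to the accessibility relation being transitive.
Transitive: no — w3 R w4 and w4 R w5, but not w3 R w5.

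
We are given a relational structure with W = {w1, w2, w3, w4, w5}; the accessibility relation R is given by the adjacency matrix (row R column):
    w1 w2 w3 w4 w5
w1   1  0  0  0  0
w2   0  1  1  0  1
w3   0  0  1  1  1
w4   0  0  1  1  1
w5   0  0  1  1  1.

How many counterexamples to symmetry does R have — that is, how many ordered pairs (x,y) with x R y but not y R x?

2

Enumerating: (w2,w3), (w2,w5).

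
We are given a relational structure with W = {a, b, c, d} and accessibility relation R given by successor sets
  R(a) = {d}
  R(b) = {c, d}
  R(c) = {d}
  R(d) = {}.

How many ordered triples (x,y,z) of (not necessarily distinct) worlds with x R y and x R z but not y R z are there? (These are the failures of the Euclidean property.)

5

Enumerating: (a,d,d), (b,c,c), (b,d,c), (b,d,d), (c,d,d).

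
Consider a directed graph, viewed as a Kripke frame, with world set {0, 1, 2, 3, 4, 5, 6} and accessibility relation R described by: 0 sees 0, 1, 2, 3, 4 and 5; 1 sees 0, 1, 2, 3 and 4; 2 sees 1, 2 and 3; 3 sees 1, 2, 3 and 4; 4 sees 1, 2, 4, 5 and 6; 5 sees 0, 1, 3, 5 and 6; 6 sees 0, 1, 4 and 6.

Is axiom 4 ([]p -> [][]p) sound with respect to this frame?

No

By correspondence theory, 4 is valid on a frame iff R is transitive.
Transitive: no — 0 R 4 and 4 R 6, but not 0 R 6.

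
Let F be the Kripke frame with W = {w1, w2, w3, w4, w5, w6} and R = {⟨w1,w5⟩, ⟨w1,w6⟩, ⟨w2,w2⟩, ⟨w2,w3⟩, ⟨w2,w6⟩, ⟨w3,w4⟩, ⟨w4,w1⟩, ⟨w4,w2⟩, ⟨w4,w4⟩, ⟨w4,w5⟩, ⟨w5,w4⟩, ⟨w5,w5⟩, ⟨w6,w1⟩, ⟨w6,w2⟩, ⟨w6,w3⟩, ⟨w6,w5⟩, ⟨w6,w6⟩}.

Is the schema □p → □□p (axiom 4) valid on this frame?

The schema 4 characterises exactly the transitive frames.
Transitive: no — w1 R w5 and w5 R w4, but not w1 R w4.

No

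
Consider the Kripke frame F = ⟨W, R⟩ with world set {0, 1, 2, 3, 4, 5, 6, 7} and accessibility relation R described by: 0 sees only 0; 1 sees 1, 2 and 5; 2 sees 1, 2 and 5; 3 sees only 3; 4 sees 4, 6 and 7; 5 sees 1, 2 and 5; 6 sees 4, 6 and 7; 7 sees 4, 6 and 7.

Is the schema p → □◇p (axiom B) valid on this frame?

Yes

Axiom B corresponds to the accessibility relation being symmetric.
Symmetric: yes — every pair in R has its reverse in R.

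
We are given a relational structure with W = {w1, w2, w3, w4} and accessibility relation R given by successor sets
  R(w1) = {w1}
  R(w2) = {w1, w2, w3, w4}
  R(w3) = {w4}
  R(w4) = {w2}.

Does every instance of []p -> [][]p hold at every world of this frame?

No

The schema 4 characterises exactly the transitive frames.
Transitive: no — w3 R w4 and w4 R w2, but not w3 R w2.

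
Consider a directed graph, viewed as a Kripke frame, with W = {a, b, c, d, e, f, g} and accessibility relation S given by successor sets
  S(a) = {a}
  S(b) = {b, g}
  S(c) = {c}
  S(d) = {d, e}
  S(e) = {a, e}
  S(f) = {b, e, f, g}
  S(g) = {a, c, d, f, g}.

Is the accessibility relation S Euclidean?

No

Euclidean: no — f S b and f S e, but not b S e.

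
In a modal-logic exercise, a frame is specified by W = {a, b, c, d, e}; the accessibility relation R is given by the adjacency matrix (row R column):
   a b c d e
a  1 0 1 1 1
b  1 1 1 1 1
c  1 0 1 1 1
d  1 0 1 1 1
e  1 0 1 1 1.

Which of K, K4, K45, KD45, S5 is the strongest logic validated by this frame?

Transitive (axiom 4): yes — every two-step R-path is closed by a direct edge.
Euclidean (axiom 5): no — b R a and b R b, but not a R b.
Serial (axiom D): yes — every world has a successor (e.g. a R a).
Reflexive (axiom T): yes — every world is R-related to itself.
So F validates K, K4; K45 would additionally require R to be Euclidean. The strongest is K4.

K4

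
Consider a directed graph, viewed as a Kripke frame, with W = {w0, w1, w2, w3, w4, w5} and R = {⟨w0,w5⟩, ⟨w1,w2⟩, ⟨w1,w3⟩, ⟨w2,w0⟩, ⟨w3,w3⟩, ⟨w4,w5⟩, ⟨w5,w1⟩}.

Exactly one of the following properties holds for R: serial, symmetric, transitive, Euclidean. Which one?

Serial: yes — every world has a successor (e.g. w0 R w5).
Symmetric: no — w0 R w5 but not w5 R w0.
Transitive: no — w0 R w5 and w5 R w1, but not w0 R w1.
Euclidean: no — w1 R w2 and w1 R w3, but not w2 R w3.
Only serial holds.

serial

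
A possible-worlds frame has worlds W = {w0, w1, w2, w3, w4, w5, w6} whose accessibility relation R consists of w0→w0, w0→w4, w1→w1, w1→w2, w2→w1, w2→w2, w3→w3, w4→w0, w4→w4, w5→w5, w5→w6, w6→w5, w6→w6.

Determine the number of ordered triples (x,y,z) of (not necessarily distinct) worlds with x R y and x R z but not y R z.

0

R is Euclidean; there are no such tuples.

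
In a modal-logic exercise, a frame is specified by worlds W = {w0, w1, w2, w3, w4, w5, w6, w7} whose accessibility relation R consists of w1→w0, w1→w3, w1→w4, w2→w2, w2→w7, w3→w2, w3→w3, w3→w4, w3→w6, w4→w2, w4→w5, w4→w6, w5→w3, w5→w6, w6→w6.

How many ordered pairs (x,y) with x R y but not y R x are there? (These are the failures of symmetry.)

12

Enumerating: (w1,w0), (w1,w3), (w1,w4), (w2,w7), (w3,w2), (w3,w4), (w3,w6), (w4,w2), (w4,w5), (w4,w6), (w5,w3), (w5,w6).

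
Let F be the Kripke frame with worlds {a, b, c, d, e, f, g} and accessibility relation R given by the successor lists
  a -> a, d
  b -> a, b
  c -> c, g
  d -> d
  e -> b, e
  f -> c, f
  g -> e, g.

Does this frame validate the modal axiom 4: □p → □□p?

By correspondence theory, 4 is valid on a frame iff R is transitive.
Transitive: no — b R a and a R d, but not b R d.

No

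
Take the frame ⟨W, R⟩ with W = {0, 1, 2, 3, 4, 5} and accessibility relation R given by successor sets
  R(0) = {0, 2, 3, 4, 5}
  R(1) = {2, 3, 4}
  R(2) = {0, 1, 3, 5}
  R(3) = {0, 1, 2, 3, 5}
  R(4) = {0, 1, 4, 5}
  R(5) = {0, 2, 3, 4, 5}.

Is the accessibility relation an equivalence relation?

No

Reflexive: no — 1 is not related to itself.
Symmetric: yes — every pair in R has its reverse in R.
Transitive: no — 0 R 2 and 2 R 1, but not 0 R 1.
So R is not an equivalence relation.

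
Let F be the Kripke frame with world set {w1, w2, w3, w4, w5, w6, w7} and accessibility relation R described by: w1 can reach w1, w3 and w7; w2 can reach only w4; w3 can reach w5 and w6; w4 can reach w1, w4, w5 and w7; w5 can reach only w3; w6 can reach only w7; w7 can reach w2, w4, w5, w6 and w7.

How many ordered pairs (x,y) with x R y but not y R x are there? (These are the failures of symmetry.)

8

Enumerating: (w1,w3), (w1,w7), (w2,w4), (w3,w6), (w4,w1), (w4,w5), (w7,w2), (w7,w5).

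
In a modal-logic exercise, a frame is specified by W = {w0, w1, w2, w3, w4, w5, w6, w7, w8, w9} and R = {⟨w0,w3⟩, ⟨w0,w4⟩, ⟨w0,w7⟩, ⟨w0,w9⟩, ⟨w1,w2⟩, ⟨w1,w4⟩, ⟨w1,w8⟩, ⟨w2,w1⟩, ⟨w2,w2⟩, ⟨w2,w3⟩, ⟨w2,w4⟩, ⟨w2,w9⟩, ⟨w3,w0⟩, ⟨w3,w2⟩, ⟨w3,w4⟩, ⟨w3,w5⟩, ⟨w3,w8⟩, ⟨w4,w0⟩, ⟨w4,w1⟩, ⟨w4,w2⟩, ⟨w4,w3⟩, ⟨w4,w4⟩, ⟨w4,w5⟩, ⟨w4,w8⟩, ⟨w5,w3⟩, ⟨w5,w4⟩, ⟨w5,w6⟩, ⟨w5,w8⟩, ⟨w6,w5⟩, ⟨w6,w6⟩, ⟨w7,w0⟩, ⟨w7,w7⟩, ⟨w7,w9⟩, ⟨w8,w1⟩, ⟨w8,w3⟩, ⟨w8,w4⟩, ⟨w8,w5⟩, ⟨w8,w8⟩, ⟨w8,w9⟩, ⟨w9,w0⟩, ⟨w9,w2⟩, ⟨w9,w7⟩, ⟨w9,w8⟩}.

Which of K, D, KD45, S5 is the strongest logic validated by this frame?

D

Serial (axiom D): yes — every world has a successor (e.g. w0 R w3).
Euclidean (axiom 5): no — w0 R w3 and w0 R w7, but not w3 R w7.
Transitive (axiom 4): no — w0 R w3 and w3 R w2, but not w0 R w2.
Reflexive (axiom T): no — w0 is not related to itself.
So F validates K, D; KD45 would additionally require R to be Euclidean and transitive. The strongest is D.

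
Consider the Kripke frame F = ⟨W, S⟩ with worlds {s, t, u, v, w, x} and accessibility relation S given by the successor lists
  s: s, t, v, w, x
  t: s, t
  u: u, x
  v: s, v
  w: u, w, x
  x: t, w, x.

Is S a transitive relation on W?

No

Transitive: no — s S w and w S u, but not s S u.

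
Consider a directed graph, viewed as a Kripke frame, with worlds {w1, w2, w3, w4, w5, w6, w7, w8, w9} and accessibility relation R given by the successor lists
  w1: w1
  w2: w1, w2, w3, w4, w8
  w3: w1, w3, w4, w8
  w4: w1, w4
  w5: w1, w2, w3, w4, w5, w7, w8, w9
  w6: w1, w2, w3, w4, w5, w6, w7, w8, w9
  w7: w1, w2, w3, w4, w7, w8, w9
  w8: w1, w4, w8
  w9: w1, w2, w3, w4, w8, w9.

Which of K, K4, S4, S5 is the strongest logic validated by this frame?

Transitive (axiom 4): yes — every two-step R-path is closed by a direct edge.
Reflexive (axiom T): yes — every world is R-related to itself.
Euclidean (axiom 5): no — w2 R w1 and w2 R w3, but not w1 R w3.
So F validates K, K4, S4; S5 would additionally require R to be Euclidean. The strongest is S4.

S4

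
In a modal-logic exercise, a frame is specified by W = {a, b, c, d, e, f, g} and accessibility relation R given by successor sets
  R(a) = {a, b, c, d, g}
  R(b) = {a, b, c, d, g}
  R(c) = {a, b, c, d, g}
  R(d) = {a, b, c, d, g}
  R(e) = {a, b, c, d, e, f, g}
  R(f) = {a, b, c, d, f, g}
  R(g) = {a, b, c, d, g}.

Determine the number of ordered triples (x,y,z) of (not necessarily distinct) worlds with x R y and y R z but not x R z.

R is transitive; there are no such tuples.

0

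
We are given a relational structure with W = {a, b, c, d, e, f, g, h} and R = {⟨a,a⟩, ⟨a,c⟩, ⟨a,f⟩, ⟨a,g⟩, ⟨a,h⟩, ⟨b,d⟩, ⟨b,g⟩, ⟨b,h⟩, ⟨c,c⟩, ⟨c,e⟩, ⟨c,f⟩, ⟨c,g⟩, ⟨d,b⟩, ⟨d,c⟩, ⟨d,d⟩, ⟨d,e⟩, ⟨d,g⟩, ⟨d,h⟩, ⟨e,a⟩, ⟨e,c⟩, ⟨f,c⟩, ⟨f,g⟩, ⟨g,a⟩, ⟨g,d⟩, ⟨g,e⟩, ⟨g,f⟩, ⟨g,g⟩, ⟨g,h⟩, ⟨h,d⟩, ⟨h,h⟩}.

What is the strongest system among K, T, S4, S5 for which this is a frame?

Reflexive (axiom T): no — b is not related to itself.
Transitive (axiom 4): no — a R c and c R e, but not a R e.
Euclidean (axiom 5): no — a R c and a R h, but not c R h.
So F validates K; T would additionally require R to be reflexive. The strongest is K.

K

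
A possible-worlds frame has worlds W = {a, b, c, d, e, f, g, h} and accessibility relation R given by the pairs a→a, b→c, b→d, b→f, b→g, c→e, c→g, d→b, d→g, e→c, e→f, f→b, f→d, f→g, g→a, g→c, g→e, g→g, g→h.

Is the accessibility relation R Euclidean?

Euclidean: no — b R c and b R d, but not c R d.

No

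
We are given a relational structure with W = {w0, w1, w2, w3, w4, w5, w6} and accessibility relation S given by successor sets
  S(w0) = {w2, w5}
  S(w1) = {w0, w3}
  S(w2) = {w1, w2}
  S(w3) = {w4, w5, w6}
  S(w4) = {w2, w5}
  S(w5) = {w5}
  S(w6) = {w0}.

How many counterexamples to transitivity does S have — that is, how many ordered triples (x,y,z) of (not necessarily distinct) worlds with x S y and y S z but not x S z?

13

Enumerating: (w0,w2,w1), (w1,w0,w2), (w1,w0,w5), (w1,w3,w4), (w1,w3,w5), (w1,w3,w6), (w2,w1,w0), (w2,w1,w3), (w3,w4,w2), (w3,w6,w0), (w4,w2,w1), (w6,w0,w2), (w6,w0,w5).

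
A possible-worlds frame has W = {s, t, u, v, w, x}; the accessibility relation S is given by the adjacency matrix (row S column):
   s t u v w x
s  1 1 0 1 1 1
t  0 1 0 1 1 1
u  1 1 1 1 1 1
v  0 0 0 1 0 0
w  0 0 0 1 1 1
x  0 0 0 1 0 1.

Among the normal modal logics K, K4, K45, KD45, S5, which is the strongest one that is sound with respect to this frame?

Transitive (axiom 4): yes — every two-step S-path is closed by a direct edge.
Euclidean (axiom 5): no — s S v and s S t, but not v S t.
Serial (axiom D): yes — every world has a successor (e.g. s S s).
Reflexive (axiom T): yes — every world is S-related to itself.
So F validates K, K4; K45 would additionally require S to be Euclidean. The strongest is K4.

K4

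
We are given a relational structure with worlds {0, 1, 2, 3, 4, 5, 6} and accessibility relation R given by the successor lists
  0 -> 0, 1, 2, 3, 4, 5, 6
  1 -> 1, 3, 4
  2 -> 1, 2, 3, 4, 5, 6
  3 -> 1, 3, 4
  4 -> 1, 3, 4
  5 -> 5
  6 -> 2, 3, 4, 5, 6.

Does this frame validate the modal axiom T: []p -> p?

By correspondence theory, T is valid on a frame iff R is reflexive.
Reflexive: yes — every world is R-related to itself.

Yes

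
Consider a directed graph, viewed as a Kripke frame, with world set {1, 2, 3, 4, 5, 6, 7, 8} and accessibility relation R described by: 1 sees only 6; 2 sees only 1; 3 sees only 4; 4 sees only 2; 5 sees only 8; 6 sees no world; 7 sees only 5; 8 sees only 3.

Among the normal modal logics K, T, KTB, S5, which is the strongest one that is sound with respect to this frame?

K

Reflexive (axiom T): no — 1 is not related to itself.
Symmetric (axiom B): no — 1 R 6 but not 6 R 1.
Euclidean (axiom 5): no — 1 R 6 and 1 R 6, but not 6 R 6.
So F validates K; T would additionally require R to be reflexive. The strongest is K.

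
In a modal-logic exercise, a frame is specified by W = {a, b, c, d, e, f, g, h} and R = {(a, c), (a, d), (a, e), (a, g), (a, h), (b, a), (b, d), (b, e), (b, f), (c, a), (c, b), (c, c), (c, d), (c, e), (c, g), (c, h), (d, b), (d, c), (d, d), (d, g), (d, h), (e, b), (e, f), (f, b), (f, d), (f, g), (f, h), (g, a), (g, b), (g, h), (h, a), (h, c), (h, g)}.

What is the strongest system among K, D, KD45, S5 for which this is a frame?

D

Serial (axiom D): yes — every world has a successor (e.g. a R c).
Euclidean (axiom 5): no — a R d and a R e, but not d R e.
Transitive (axiom 4): no — a R c and c R b, but not a R b.
Reflexive (axiom T): no — a is not related to itself.
So F validates K, D; KD45 would additionally require R to be Euclidean and transitive. The strongest is D.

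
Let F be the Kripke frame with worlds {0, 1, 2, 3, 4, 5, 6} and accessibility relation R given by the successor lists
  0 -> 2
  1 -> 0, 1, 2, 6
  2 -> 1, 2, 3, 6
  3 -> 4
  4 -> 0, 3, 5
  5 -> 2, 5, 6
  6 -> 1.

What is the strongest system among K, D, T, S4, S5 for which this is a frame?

D

Serial (axiom D): yes — every world has a successor (e.g. 0 R 2).
Reflexive (axiom T): no — 0 is not related to itself.
Transitive (axiom 4): no — 0 R 2 and 2 R 1, but not 0 R 1.
Euclidean (axiom 5): no — 1 R 0 and 1 R 6, but not 0 R 6.
So F validates K, D; T would additionally require R to be reflexive. The strongest is D.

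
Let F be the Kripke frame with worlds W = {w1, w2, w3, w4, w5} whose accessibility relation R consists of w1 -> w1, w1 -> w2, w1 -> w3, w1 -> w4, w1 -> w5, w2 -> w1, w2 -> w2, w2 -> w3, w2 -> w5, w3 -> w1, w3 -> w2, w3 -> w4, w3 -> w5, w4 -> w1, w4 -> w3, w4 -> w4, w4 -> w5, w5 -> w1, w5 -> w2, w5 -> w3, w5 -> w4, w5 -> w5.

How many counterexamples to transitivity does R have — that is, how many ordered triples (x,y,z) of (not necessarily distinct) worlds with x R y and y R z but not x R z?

10

Enumerating: (w2,w1,w4), (w2,w3,w4), (w2,w5,w4), (w3,w1,w3), (w3,w2,w3), (w3,w4,w3), (w3,w5,w3), (w4,w1,w2), (w4,w3,w2), (w4,w5,w2).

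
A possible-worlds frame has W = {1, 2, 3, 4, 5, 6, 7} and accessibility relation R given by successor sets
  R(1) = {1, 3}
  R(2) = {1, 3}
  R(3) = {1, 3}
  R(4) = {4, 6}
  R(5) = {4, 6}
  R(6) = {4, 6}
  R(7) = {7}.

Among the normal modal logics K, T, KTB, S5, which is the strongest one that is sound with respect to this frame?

K

Reflexive (axiom T): no — 2 is not related to itself.
Symmetric (axiom B): no — 2 R 1 but not 1 R 2.
Euclidean (axiom 5): yes — any two successors of a common world are R-related.
So F validates K; T would additionally require R to be reflexive. The strongest is K.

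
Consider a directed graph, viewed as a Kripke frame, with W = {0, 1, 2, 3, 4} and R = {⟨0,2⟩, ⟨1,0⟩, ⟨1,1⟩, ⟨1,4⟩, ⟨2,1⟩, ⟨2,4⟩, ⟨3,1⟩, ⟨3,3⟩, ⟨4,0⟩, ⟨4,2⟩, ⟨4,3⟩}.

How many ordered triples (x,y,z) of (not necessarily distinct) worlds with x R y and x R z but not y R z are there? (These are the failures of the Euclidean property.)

16

Enumerating: (0,2,2), (1,0,0), (1,0,1), (1,0,4), (1,4,1), (1,4,4), (2,4,1), (2,4,4), (3,1,3), (4,0,0), (4,0,3), (4,2,0), (4,2,2), (4,2,3), (4,3,0), (4,3,2).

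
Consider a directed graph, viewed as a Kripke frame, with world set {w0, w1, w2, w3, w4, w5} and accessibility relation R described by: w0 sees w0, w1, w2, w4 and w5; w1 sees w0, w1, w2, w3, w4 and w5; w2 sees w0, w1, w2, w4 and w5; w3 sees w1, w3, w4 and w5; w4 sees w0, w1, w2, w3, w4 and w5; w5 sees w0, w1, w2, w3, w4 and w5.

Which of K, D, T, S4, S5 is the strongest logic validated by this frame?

Serial (axiom D): yes — every world has a successor (e.g. w0 R w0).
Reflexive (axiom T): yes — every world is R-related to itself.
Transitive (axiom 4): no — w0 R w1 and w1 R w3, but not w0 R w3.
Euclidean (axiom 5): no — w1 R w0 and w1 R w3, but not w0 R w3.
So F validates K, D, T; S4 would additionally require R to be transitive. The strongest is T.

T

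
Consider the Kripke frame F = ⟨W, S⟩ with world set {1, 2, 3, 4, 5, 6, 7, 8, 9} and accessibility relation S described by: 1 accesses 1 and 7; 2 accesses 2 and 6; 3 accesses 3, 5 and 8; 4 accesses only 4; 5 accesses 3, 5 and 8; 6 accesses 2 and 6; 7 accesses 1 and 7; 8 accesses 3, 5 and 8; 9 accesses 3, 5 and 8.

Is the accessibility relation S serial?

Serial: yes — every world has a successor (e.g. 1 S 1).

Yes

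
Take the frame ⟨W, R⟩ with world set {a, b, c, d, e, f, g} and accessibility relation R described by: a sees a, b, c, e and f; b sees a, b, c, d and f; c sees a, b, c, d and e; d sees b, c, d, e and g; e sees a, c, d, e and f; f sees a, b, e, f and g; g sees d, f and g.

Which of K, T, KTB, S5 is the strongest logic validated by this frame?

Reflexive (axiom T): yes — every world is R-related to itself.
Symmetric (axiom B): yes — every pair in R has its reverse in R.
Euclidean (axiom 5): no — a R b and a R e, but not b R e.
So F validates K, T, KTB; S5 would additionally require R to be Euclidean. The strongest is KTB.

KTB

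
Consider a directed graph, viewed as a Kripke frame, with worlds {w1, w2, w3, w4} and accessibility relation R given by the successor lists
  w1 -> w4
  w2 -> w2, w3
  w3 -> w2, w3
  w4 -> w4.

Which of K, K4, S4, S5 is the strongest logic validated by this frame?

Transitive (axiom 4): yes — every two-step R-path is closed by a direct edge.
Reflexive (axiom T): no — w1 is not related to itself.
Euclidean (axiom 5): yes — any two successors of a common world are R-related.
So F validates K, K4; S4 would additionally require R to be reflexive. The strongest is K4.

K4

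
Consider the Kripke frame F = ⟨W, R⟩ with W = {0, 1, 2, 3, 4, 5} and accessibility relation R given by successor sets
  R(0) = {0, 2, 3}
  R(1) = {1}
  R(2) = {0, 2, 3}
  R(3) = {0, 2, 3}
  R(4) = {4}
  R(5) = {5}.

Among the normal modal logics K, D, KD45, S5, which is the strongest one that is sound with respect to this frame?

S5

Serial (axiom D): yes — every world has a successor (e.g. 0 R 0).
Euclidean (axiom 5): yes — any two successors of a common world are R-related.
Transitive (axiom 4): yes — every two-step R-path is closed by a direct edge.
Reflexive (axiom T): yes — every world is R-related to itself.
So F validates K, D, KD45, S5. The strongest is S5.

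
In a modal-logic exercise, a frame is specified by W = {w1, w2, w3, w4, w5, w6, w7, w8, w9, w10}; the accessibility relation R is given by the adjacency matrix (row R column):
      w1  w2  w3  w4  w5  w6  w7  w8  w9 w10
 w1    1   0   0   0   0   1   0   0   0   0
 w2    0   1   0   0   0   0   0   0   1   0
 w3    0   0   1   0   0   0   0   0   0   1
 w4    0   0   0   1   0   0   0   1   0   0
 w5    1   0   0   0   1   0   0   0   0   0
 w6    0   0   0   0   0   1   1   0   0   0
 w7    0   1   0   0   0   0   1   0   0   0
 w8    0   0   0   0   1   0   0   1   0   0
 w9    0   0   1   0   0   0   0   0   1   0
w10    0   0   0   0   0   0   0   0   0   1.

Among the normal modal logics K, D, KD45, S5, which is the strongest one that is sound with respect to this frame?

Serial (axiom D): yes — every world has a successor (e.g. w1 R w1).
Euclidean (axiom 5): no — w1 R w6 and w1 R w1, but not w6 R w1.
Transitive (axiom 4): no — w1 R w6 and w6 R w7, but not w1 R w7.
Reflexive (axiom T): yes — every world is R-related to itself.
So F validates K, D; KD45 would additionally require R to be Euclidean and transitive. The strongest is D.

D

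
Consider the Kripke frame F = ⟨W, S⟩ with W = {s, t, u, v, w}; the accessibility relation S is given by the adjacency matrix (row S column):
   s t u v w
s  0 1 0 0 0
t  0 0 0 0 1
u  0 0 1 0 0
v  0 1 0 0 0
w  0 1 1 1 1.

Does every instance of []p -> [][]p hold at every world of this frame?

Axiom 4 corresponds to the accessibility relation being transitive.
Transitive: no — s S t and t S w, but not s S w.

No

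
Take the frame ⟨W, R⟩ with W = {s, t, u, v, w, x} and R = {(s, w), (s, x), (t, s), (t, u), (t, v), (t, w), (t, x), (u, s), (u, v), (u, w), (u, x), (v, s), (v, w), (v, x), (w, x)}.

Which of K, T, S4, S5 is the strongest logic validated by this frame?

K

Reflexive (axiom T): no — s is not related to itself.
Transitive (axiom 4): yes — every two-step R-path is closed by a direct edge.
Euclidean (axiom 5): no — s R x and s R w, but not x R w.
So F validates K; T would additionally require R to be reflexive. The strongest is K.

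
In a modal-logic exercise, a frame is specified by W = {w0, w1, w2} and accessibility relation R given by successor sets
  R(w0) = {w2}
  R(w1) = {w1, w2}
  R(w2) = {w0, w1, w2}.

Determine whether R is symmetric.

Yes

Symmetric: yes — every pair in R has its reverse in R.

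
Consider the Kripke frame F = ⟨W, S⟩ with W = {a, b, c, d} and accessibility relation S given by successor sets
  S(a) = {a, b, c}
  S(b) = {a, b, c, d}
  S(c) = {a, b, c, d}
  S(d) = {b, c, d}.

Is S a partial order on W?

No

Reflexive: yes — every world is S-related to itself.
Transitive: no — a S b and b S d, but not a S d.
Antisymmetric: no — a S b and b S a with a ≠ b.
So S is not a partial order.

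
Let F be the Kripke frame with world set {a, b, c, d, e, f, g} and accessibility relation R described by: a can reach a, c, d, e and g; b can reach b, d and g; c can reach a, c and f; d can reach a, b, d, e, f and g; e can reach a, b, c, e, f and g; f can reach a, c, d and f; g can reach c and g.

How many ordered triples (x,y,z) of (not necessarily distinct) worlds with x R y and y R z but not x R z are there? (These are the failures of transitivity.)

27

Enumerating: (a,c,f), (a,d,b), (a,d,f), (a,e,b), (a,e,f), (b,d,a), (b,d,e), (b,d,f), (b,g,c), (c,a,d), (c,a,e), (c,a,g), … and 15 more.
Total: 27.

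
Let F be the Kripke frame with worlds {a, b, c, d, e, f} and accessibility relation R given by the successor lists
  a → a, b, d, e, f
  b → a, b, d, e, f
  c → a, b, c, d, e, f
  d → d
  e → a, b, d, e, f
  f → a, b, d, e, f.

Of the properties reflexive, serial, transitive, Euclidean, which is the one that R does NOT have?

Euclidean

Reflexive: yes — every world is R-related to itself.
Serial: yes — every world has a successor (e.g. a R a).
Transitive: yes — every two-step R-path is closed by a direct edge.
Euclidean: no — a R d and a R b, but not d R b.
Only Euclidean fails.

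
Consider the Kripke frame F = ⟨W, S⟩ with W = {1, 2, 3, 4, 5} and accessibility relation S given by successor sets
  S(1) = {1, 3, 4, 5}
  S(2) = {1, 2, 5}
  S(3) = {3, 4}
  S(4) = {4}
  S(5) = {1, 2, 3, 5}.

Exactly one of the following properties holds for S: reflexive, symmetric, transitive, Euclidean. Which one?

reflexive

Reflexive: yes — every world is S-related to itself.
Symmetric: no — 1 S 3 but not 3 S 1.
Transitive: no — 1 S 5 and 5 S 2, but not 1 S 2.
Euclidean: no — 1 S 3 and 1 S 5, but not 3 S 5.
Only reflexive holds.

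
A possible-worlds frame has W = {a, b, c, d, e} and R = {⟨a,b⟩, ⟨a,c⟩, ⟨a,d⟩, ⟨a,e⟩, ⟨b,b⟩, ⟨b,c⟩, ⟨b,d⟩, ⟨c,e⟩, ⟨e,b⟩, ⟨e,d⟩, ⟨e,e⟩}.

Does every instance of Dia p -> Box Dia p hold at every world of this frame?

By correspondence theory, 5 is valid on a frame iff R is Euclidean.
Euclidean: no — a R b and a R e, but not b R e.

No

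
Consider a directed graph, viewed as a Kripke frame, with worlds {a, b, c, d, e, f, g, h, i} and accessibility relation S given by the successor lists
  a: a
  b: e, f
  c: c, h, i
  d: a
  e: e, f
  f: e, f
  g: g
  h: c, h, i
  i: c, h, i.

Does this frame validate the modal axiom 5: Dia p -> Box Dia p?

Axiom 5 corresponds to the accessibility relation being Euclidean.
Euclidean: yes — any two successors of a common world are S-related.

Yes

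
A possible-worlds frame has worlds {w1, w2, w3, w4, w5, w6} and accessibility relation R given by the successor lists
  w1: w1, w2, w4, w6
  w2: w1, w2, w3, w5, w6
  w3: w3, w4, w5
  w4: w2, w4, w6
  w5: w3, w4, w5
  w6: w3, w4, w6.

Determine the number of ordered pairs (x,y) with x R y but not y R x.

Enumerating: (w1,w4), (w1,w6), (w2,w3), (w2,w5), (w2,w6), (w3,w4), (w4,w2), (w5,w4), (w6,w3).

9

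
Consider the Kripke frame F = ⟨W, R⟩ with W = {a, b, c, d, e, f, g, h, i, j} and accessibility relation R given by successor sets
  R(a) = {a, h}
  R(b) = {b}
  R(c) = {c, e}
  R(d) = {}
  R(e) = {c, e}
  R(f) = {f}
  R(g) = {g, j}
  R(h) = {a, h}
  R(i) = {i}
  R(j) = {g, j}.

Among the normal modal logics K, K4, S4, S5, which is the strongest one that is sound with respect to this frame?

Transitive (axiom 4): yes — every two-step R-path is closed by a direct edge.
Reflexive (axiom T): no — d is not related to itself.
Euclidean (axiom 5): yes — any two successors of a common world are R-related.
So F validates K, K4; S4 would additionally require R to be reflexive. The strongest is K4.

K4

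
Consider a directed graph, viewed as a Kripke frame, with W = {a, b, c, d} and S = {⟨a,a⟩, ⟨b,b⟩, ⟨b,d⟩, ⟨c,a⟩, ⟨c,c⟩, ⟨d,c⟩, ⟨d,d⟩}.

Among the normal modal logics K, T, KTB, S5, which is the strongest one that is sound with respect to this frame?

Reflexive (axiom T): yes — every world is S-related to itself.
Symmetric (axiom B): no — b S d but not d S b.
Euclidean (axiom 5): no — b S d and b S b, but not d S b.
So F validates K, T; KTB would additionally require S to be symmetric. The strongest is T.

T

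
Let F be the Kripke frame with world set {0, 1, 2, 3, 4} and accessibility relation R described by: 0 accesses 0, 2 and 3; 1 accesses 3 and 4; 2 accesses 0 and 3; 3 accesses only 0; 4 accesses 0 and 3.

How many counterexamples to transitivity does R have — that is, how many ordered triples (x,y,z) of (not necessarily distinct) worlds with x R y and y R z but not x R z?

6

Enumerating: (1,3,0), (1,4,0), (2,0,2), (3,0,2), (3,0,3), (4,0,2).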